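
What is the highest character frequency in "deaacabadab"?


Input: deaacabadab
Character counts:
  'a': 5
  'b': 2
  'c': 1
  'd': 2
  'e': 1
Maximum frequency: 5

5


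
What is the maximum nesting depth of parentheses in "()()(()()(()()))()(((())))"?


Input: "()()(()()(()()))()(((())))"
Tracking depth:
  Position 0 '(': depth becomes 1
  Position 1 ')': depth becomes 0
  Position 2 '(': depth becomes 1
  Position 3 ')': depth becomes 0
  Position 4 '(': depth becomes 1
  Position 5 '(': depth becomes 2
  Position 6 ')': depth becomes 1
  Position 7 '(': depth becomes 2
  Position 8 ')': depth becomes 1
  Position 9 '(': depth becomes 2
  Position 10 '(': depth becomes 3
  Position 11 ')': depth becomes 2
  Position 12 '(': depth becomes 3
  Position 13 ')': depth becomes 2
  Position 14 ')': depth becomes 1
  Position 15 ')': depth becomes 0
  Position 16 '(': depth becomes 1
  Position 17 ')': depth becomes 0
  Position 18 '(': depth becomes 1
  Position 19 '(': depth becomes 2
  Position 20 '(': depth becomes 3
  Position 21 '(': depth becomes 4
  Position 22 ')': depth becomes 3
  Position 23 ')': depth becomes 2
  Position 24 ')': depth becomes 1
  Position 25 ')': depth becomes 0
Maximum depth reached: 4

4


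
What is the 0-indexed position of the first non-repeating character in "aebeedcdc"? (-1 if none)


Input: aebeedcdc
Character frequencies:
  'a': 1
  'b': 1
  'c': 2
  'd': 2
  'e': 3
Scanning left to right for freq == 1:
  Position 0 ('a'): unique! => answer = 0

0


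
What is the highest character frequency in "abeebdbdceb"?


Input: abeebdbdceb
Character counts:
  'a': 1
  'b': 4
  'c': 1
  'd': 2
  'e': 3
Maximum frequency: 4

4


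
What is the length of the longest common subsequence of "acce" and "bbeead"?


LCS of "acce" and "bbeead"
DP table:
           b    b    e    e    a    d
      0    0    0    0    0    0    0
  a   0    0    0    0    0    1    1
  c   0    0    0    0    0    1    1
  c   0    0    0    0    0    1    1
  e   0    0    0    1    1    1    1
LCS length = dp[4][6] = 1

1


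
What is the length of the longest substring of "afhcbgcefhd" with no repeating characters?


Input: "afhcbgcefhd"
Sliding window (track last position of each char):
  Position 0 ('a'): window [0,0] length 1 -- new best
  Position 1 ('f'): window [0,1] length 2 -- new best
  Position 2 ('h'): window [0,2] length 3 -- new best
  Position 3 ('c'): window [0,3] length 4 -- new best
  Position 4 ('b'): window [0,4] length 5 -- new best
  Position 5 ('g'): window [0,5] length 6 -- new best
  Position 6 ('c'): repeat (last at 3), move window start to 4
  Position 6 ('c'): window [4,6] length 3
  Position 7 ('e'): window [4,7] length 4
  Position 8 ('f'): window [4,8] length 5
  Position 9 ('h'): window [4,9] length 6
  Position 10 ('d'): window [4,10] length 7 -- new best
Longest substring with no repeats: "bgcefhd" with length 7

7


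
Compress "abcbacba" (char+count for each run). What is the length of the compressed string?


Input: abcbacba
Runs:
  'a' x 1 => "a1"
  'b' x 1 => "b1"
  'c' x 1 => "c1"
  'b' x 1 => "b1"
  'a' x 1 => "a1"
  'c' x 1 => "c1"
  'b' x 1 => "b1"
  'a' x 1 => "a1"
Compressed: "a1b1c1b1a1c1b1a1"
Compressed length: 16

16


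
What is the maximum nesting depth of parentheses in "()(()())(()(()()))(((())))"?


Input: "()(()())(()(()()))(((())))"
Tracking depth:
  Position 0 '(': depth becomes 1
  Position 1 ')': depth becomes 0
  Position 2 '(': depth becomes 1
  Position 3 '(': depth becomes 2
  Position 4 ')': depth becomes 1
  Position 5 '(': depth becomes 2
  Position 6 ')': depth becomes 1
  Position 7 ')': depth becomes 0
  Position 8 '(': depth becomes 1
  Position 9 '(': depth becomes 2
  Position 10 ')': depth becomes 1
  Position 11 '(': depth becomes 2
  Position 12 '(': depth becomes 3
  Position 13 ')': depth becomes 2
  Position 14 '(': depth becomes 3
  Position 15 ')': depth becomes 2
  Position 16 ')': depth becomes 1
  Position 17 ')': depth becomes 0
  Position 18 '(': depth becomes 1
  Position 19 '(': depth becomes 2
  Position 20 '(': depth becomes 3
  Position 21 '(': depth becomes 4
  Position 22 ')': depth becomes 3
  Position 23 ')': depth becomes 2
  Position 24 ')': depth becomes 1
  Position 25 ')': depth becomes 0
Maximum depth reached: 4

4


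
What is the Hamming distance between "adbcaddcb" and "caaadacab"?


Comparing "adbcaddcb" and "caaadacab" position by position:
  Position 0: 'a' vs 'c' => differ
  Position 1: 'd' vs 'a' => differ
  Position 2: 'b' vs 'a' => differ
  Position 3: 'c' vs 'a' => differ
  Position 4: 'a' vs 'd' => differ
  Position 5: 'd' vs 'a' => differ
  Position 6: 'd' vs 'c' => differ
  Position 7: 'c' vs 'a' => differ
  Position 8: 'b' vs 'b' => same
Total differences (Hamming distance): 8

8


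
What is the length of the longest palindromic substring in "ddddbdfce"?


Input: "ddddbdfce"
Checking substrings for palindromes:
  [0:4] "dddd" (len 4) => palindrome
  [0:3] "ddd" (len 3) => palindrome
  [1:4] "ddd" (len 3) => palindrome
  [3:6] "dbd" (len 3) => palindrome
  [0:2] "dd" (len 2) => palindrome
  [1:3] "dd" (len 2) => palindrome
Longest palindromic substring: "dddd" with length 4

4


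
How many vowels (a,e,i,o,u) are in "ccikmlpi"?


Input: ccikmlpi
Checking each character:
  'c' at position 0: consonant
  'c' at position 1: consonant
  'i' at position 2: vowel (running total: 1)
  'k' at position 3: consonant
  'm' at position 4: consonant
  'l' at position 5: consonant
  'p' at position 6: consonant
  'i' at position 7: vowel (running total: 2)
Total vowels: 2

2


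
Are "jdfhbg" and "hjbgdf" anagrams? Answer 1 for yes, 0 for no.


Strings: "jdfhbg", "hjbgdf"
Sorted first:  bdfghj
Sorted second: bdfghj
Sorted forms match => anagrams

1


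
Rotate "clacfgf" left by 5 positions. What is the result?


Input: "clacfgf", rotate left by 5
First 5 characters: "clacf"
Remaining characters: "gf"
Concatenate remaining + first: "gf" + "clacf" = "gfclacf"

gfclacf


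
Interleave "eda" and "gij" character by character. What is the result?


Interleaving "eda" and "gij":
  Position 0: 'e' from first, 'g' from second => "eg"
  Position 1: 'd' from first, 'i' from second => "di"
  Position 2: 'a' from first, 'j' from second => "aj"
Result: egdiaj

egdiaj


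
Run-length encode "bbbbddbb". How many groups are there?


Input: bbbbddbb
Scanning for consecutive runs:
  Group 1: 'b' x 4 (positions 0-3)
  Group 2: 'd' x 2 (positions 4-5)
  Group 3: 'b' x 2 (positions 6-7)
Total groups: 3

3


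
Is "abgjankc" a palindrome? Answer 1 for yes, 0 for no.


Input: abgjankc
Reversed: cknajgba
  Compare pos 0 ('a') with pos 7 ('c'): MISMATCH
  Compare pos 1 ('b') with pos 6 ('k'): MISMATCH
  Compare pos 2 ('g') with pos 5 ('n'): MISMATCH
  Compare pos 3 ('j') with pos 4 ('a'): MISMATCH
Result: not a palindrome

0


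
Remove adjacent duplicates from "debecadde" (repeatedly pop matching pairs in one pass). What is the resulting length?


Input: debecadde
Stack-based adjacent duplicate removal:
  Read 'd': push. Stack: d
  Read 'e': push. Stack: de
  Read 'b': push. Stack: deb
  Read 'e': push. Stack: debe
  Read 'c': push. Stack: debec
  Read 'a': push. Stack: debeca
  Read 'd': push. Stack: debecad
  Read 'd': matches stack top 'd' => pop. Stack: debeca
  Read 'e': push. Stack: debecae
Final stack: "debecae" (length 7)

7


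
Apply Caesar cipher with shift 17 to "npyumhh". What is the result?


Caesar cipher: shift "npyumhh" by 17
  'n' (pos 13) + 17 = pos 4 = 'e'
  'p' (pos 15) + 17 = pos 6 = 'g'
  'y' (pos 24) + 17 = pos 15 = 'p'
  'u' (pos 20) + 17 = pos 11 = 'l'
  'm' (pos 12) + 17 = pos 3 = 'd'
  'h' (pos 7) + 17 = pos 24 = 'y'
  'h' (pos 7) + 17 = pos 24 = 'y'
Result: egpldyy

egpldyy


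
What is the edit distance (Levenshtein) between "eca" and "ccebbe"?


Computing edit distance: "eca" -> "ccebbe"
DP table:
           c    c    e    b    b    e
      0    1    2    3    4    5    6
  e   1    1    2    2    3    4    5
  c   2    1    1    2    3    4    5
  a   3    2    2    2    3    4    5
Edit distance = dp[3][6] = 5

5


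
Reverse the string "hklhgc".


Input: hklhgc
Reading characters right to left:
  Position 5: 'c'
  Position 4: 'g'
  Position 3: 'h'
  Position 2: 'l'
  Position 1: 'k'
  Position 0: 'h'
Reversed: cghlkh

cghlkh


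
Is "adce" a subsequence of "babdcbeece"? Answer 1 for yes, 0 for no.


Check if "adce" is a subsequence of "babdcbeece"
Greedy scan:
  Position 0 ('b'): no match needed
  Position 1 ('a'): matches sub[0] = 'a'
  Position 2 ('b'): no match needed
  Position 3 ('d'): matches sub[1] = 'd'
  Position 4 ('c'): matches sub[2] = 'c'
  Position 5 ('b'): no match needed
  Position 6 ('e'): matches sub[3] = 'e'
  Position 7 ('e'): no match needed
  Position 8 ('c'): no match needed
  Position 9 ('e'): no match needed
All 4 characters matched => is a subsequence

1


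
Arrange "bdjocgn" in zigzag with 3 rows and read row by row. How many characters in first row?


Zigzag "bdjocgn" into 3 rows:
Placing characters:
  'b' => row 0
  'd' => row 1
  'j' => row 2
  'o' => row 1
  'c' => row 0
  'g' => row 1
  'n' => row 2
Rows:
  Row 0: "bc"
  Row 1: "dog"
  Row 2: "jn"
First row length: 2

2


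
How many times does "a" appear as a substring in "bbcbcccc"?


Searching for "a" in "bbcbcccc"
Scanning each position:
  Position 0: "b" => no
  Position 1: "b" => no
  Position 2: "c" => no
  Position 3: "b" => no
  Position 4: "c" => no
  Position 5: "c" => no
  Position 6: "c" => no
  Position 7: "c" => no
Total occurrences: 0

0


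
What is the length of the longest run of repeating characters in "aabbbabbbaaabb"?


Input: "aabbbabbbaaabb"
Scanning for longest run:
  Position 1 ('a'): continues run of 'a', length=2
  Position 2 ('b'): new char, reset run to 1
  Position 3 ('b'): continues run of 'b', length=2
  Position 4 ('b'): continues run of 'b', length=3
  Position 5 ('a'): new char, reset run to 1
  Position 6 ('b'): new char, reset run to 1
  Position 7 ('b'): continues run of 'b', length=2
  Position 8 ('b'): continues run of 'b', length=3
  Position 9 ('a'): new char, reset run to 1
  Position 10 ('a'): continues run of 'a', length=2
  Position 11 ('a'): continues run of 'a', length=3
  Position 12 ('b'): new char, reset run to 1
  Position 13 ('b'): continues run of 'b', length=2
Longest run: 'b' with length 3

3


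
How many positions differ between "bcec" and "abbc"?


Comparing "bcec" and "abbc" position by position:
  Position 0: 'b' vs 'a' => DIFFER
  Position 1: 'c' vs 'b' => DIFFER
  Position 2: 'e' vs 'b' => DIFFER
  Position 3: 'c' vs 'c' => same
Positions that differ: 3

3


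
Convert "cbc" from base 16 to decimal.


Input: "cbc" in base 16
Positional expansion:
  Digit 'c' (value 12) x 16^2 = 3072
  Digit 'b' (value 11) x 16^1 = 176
  Digit 'c' (value 12) x 16^0 = 12
Sum = 3260

3260


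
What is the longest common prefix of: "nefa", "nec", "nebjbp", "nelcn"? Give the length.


Words: nefa, nec, nebjbp, nelcn
  Position 0: all 'n' => match
  Position 1: all 'e' => match
  Position 2: ('f', 'c', 'b', 'l') => mismatch, stop
LCP = "ne" (length 2)

2


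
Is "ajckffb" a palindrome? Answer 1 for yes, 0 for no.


Input: ajckffb
Reversed: bffkcja
  Compare pos 0 ('a') with pos 6 ('b'): MISMATCH
  Compare pos 1 ('j') with pos 5 ('f'): MISMATCH
  Compare pos 2 ('c') with pos 4 ('f'): MISMATCH
Result: not a palindrome

0


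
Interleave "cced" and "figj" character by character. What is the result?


Interleaving "cced" and "figj":
  Position 0: 'c' from first, 'f' from second => "cf"
  Position 1: 'c' from first, 'i' from second => "ci"
  Position 2: 'e' from first, 'g' from second => "eg"
  Position 3: 'd' from first, 'j' from second => "dj"
Result: cfciegdj

cfciegdj


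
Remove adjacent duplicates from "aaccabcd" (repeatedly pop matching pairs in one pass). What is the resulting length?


Input: aaccabcd
Stack-based adjacent duplicate removal:
  Read 'a': push. Stack: a
  Read 'a': matches stack top 'a' => pop. Stack: (empty)
  Read 'c': push. Stack: c
  Read 'c': matches stack top 'c' => pop. Stack: (empty)
  Read 'a': push. Stack: a
  Read 'b': push. Stack: ab
  Read 'c': push. Stack: abc
  Read 'd': push. Stack: abcd
Final stack: "abcd" (length 4)

4


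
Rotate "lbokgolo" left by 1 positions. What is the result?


Input: "lbokgolo", rotate left by 1
First 1 characters: "l"
Remaining characters: "bokgolo"
Concatenate remaining + first: "bokgolo" + "l" = "bokgolol"

bokgolol


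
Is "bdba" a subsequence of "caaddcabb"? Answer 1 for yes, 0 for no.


Check if "bdba" is a subsequence of "caaddcabb"
Greedy scan:
  Position 0 ('c'): no match needed
  Position 1 ('a'): no match needed
  Position 2 ('a'): no match needed
  Position 3 ('d'): no match needed
  Position 4 ('d'): no match needed
  Position 5 ('c'): no match needed
  Position 6 ('a'): no match needed
  Position 7 ('b'): matches sub[0] = 'b'
  Position 8 ('b'): no match needed
Only matched 1/4 characters => not a subsequence

0


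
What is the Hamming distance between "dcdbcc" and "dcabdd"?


Comparing "dcdbcc" and "dcabdd" position by position:
  Position 0: 'd' vs 'd' => same
  Position 1: 'c' vs 'c' => same
  Position 2: 'd' vs 'a' => differ
  Position 3: 'b' vs 'b' => same
  Position 4: 'c' vs 'd' => differ
  Position 5: 'c' vs 'd' => differ
Total differences (Hamming distance): 3

3


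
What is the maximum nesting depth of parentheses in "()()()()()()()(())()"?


Input: "()()()()()()()(())()"
Tracking depth:
  Position 0 '(': depth becomes 1
  Position 1 ')': depth becomes 0
  Position 2 '(': depth becomes 1
  Position 3 ')': depth becomes 0
  Position 4 '(': depth becomes 1
  Position 5 ')': depth becomes 0
  Position 6 '(': depth becomes 1
  Position 7 ')': depth becomes 0
  Position 8 '(': depth becomes 1
  Position 9 ')': depth becomes 0
  Position 10 '(': depth becomes 1
  Position 11 ')': depth becomes 0
  Position 12 '(': depth becomes 1
  Position 13 ')': depth becomes 0
  Position 14 '(': depth becomes 1
  Position 15 '(': depth becomes 2
  Position 16 ')': depth becomes 1
  Position 17 ')': depth becomes 0
  Position 18 '(': depth becomes 1
  Position 19 ')': depth becomes 0
Maximum depth reached: 2

2


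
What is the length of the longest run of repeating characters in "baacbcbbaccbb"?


Input: "baacbcbbaccbb"
Scanning for longest run:
  Position 1 ('a'): new char, reset run to 1
  Position 2 ('a'): continues run of 'a', length=2
  Position 3 ('c'): new char, reset run to 1
  Position 4 ('b'): new char, reset run to 1
  Position 5 ('c'): new char, reset run to 1
  Position 6 ('b'): new char, reset run to 1
  Position 7 ('b'): continues run of 'b', length=2
  Position 8 ('a'): new char, reset run to 1
  Position 9 ('c'): new char, reset run to 1
  Position 10 ('c'): continues run of 'c', length=2
  Position 11 ('b'): new char, reset run to 1
  Position 12 ('b'): continues run of 'b', length=2
Longest run: 'a' with length 2

2


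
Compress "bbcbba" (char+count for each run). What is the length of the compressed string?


Input: bbcbba
Runs:
  'b' x 2 => "b2"
  'c' x 1 => "c1"
  'b' x 2 => "b2"
  'a' x 1 => "a1"
Compressed: "b2c1b2a1"
Compressed length: 8

8


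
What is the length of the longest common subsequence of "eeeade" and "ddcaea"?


LCS of "eeeade" and "ddcaea"
DP table:
           d    d    c    a    e    a
      0    0    0    0    0    0    0
  e   0    0    0    0    0    1    1
  e   0    0    0    0    0    1    1
  e   0    0    0    0    0    1    1
  a   0    0    0    0    1    1    2
  d   0    1    1    1    1    1    2
  e   0    1    1    1    1    2    2
LCS length = dp[6][6] = 2

2


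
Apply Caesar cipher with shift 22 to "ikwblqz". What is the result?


Caesar cipher: shift "ikwblqz" by 22
  'i' (pos 8) + 22 = pos 4 = 'e'
  'k' (pos 10) + 22 = pos 6 = 'g'
  'w' (pos 22) + 22 = pos 18 = 's'
  'b' (pos 1) + 22 = pos 23 = 'x'
  'l' (pos 11) + 22 = pos 7 = 'h'
  'q' (pos 16) + 22 = pos 12 = 'm'
  'z' (pos 25) + 22 = pos 21 = 'v'
Result: egsxhmv

egsxhmv


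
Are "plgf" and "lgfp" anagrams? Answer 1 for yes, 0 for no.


Strings: "plgf", "lgfp"
Sorted first:  fglp
Sorted second: fglp
Sorted forms match => anagrams

1


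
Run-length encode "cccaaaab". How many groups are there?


Input: cccaaaab
Scanning for consecutive runs:
  Group 1: 'c' x 3 (positions 0-2)
  Group 2: 'a' x 4 (positions 3-6)
  Group 3: 'b' x 1 (positions 7-7)
Total groups: 3

3


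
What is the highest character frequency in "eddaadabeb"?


Input: eddaadabeb
Character counts:
  'a': 3
  'b': 2
  'd': 3
  'e': 2
Maximum frequency: 3

3


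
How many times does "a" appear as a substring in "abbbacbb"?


Searching for "a" in "abbbacbb"
Scanning each position:
  Position 0: "a" => MATCH
  Position 1: "b" => no
  Position 2: "b" => no
  Position 3: "b" => no
  Position 4: "a" => MATCH
  Position 5: "c" => no
  Position 6: "b" => no
  Position 7: "b" => no
Total occurrences: 2

2


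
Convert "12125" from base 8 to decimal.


Input: "12125" in base 8
Positional expansion:
  Digit '1' (value 1) x 8^4 = 4096
  Digit '2' (value 2) x 8^3 = 1024
  Digit '1' (value 1) x 8^2 = 64
  Digit '2' (value 2) x 8^1 = 16
  Digit '5' (value 5) x 8^0 = 5
Sum = 5205

5205


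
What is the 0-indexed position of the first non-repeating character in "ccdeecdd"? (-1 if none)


Input: ccdeecdd
Character frequencies:
  'c': 3
  'd': 3
  'e': 2
Scanning left to right for freq == 1:
  Position 0 ('c'): freq=3, skip
  Position 1 ('c'): freq=3, skip
  Position 2 ('d'): freq=3, skip
  Position 3 ('e'): freq=2, skip
  Position 4 ('e'): freq=2, skip
  Position 5 ('c'): freq=3, skip
  Position 6 ('d'): freq=3, skip
  Position 7 ('d'): freq=3, skip
  No unique character found => answer = -1

-1


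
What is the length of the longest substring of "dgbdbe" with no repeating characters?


Input: "dgbdbe"
Sliding window (track last position of each char):
  Position 0 ('d'): window [0,0] length 1 -- new best
  Position 1 ('g'): window [0,1] length 2 -- new best
  Position 2 ('b'): window [0,2] length 3 -- new best
  Position 3 ('d'): repeat (last at 0), move window start to 1
  Position 3 ('d'): window [1,3] length 3
  Position 4 ('b'): repeat (last at 2), move window start to 3
  Position 4 ('b'): window [3,4] length 2
  Position 5 ('e'): window [3,5] length 3
Longest substring with no repeats: "dgb" with length 3

3


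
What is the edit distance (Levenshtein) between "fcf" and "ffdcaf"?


Computing edit distance: "fcf" -> "ffdcaf"
DP table:
           f    f    d    c    a    f
      0    1    2    3    4    5    6
  f   1    0    1    2    3    4    5
  c   2    1    1    2    2    3    4
  f   3    2    1    2    3    3    3
Edit distance = dp[3][6] = 3

3


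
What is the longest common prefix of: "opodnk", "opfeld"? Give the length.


Words: opodnk, opfeld
  Position 0: all 'o' => match
  Position 1: all 'p' => match
  Position 2: ('o', 'f') => mismatch, stop
LCP = "op" (length 2)

2


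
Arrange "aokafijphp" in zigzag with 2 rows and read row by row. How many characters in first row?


Zigzag "aokafijphp" into 2 rows:
Placing characters:
  'a' => row 0
  'o' => row 1
  'k' => row 0
  'a' => row 1
  'f' => row 0
  'i' => row 1
  'j' => row 0
  'p' => row 1
  'h' => row 0
  'p' => row 1
Rows:
  Row 0: "akfjh"
  Row 1: "oaipp"
First row length: 5

5


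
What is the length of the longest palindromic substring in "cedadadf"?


Input: "cedadadf"
Checking substrings for palindromes:
  [2:7] "dadad" (len 5) => palindrome
  [2:5] "dad" (len 3) => palindrome
  [3:6] "ada" (len 3) => palindrome
  [4:7] "dad" (len 3) => palindrome
Longest palindromic substring: "dadad" with length 5

5


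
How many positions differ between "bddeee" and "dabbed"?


Comparing "bddeee" and "dabbed" position by position:
  Position 0: 'b' vs 'd' => DIFFER
  Position 1: 'd' vs 'a' => DIFFER
  Position 2: 'd' vs 'b' => DIFFER
  Position 3: 'e' vs 'b' => DIFFER
  Position 4: 'e' vs 'e' => same
  Position 5: 'e' vs 'd' => DIFFER
Positions that differ: 5

5


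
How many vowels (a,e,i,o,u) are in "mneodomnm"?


Input: mneodomnm
Checking each character:
  'm' at position 0: consonant
  'n' at position 1: consonant
  'e' at position 2: vowel (running total: 1)
  'o' at position 3: vowel (running total: 2)
  'd' at position 4: consonant
  'o' at position 5: vowel (running total: 3)
  'm' at position 6: consonant
  'n' at position 7: consonant
  'm' at position 8: consonant
Total vowels: 3

3


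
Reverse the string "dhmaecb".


Input: dhmaecb
Reading characters right to left:
  Position 6: 'b'
  Position 5: 'c'
  Position 4: 'e'
  Position 3: 'a'
  Position 2: 'm'
  Position 1: 'h'
  Position 0: 'd'
Reversed: bceamhd

bceamhd


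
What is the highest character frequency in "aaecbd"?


Input: aaecbd
Character counts:
  'a': 2
  'b': 1
  'c': 1
  'd': 1
  'e': 1
Maximum frequency: 2

2


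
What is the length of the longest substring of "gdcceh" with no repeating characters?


Input: "gdcceh"
Sliding window (track last position of each char):
  Position 0 ('g'): window [0,0] length 1 -- new best
  Position 1 ('d'): window [0,1] length 2 -- new best
  Position 2 ('c'): window [0,2] length 3 -- new best
  Position 3 ('c'): repeat (last at 2), move window start to 3
  Position 3 ('c'): window [3,3] length 1
  Position 4 ('e'): window [3,4] length 2
  Position 5 ('h'): window [3,5] length 3
Longest substring with no repeats: "gdc" with length 3

3


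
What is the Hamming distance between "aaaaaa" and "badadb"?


Comparing "aaaaaa" and "badadb" position by position:
  Position 0: 'a' vs 'b' => differ
  Position 1: 'a' vs 'a' => same
  Position 2: 'a' vs 'd' => differ
  Position 3: 'a' vs 'a' => same
  Position 4: 'a' vs 'd' => differ
  Position 5: 'a' vs 'b' => differ
Total differences (Hamming distance): 4

4


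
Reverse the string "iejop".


Input: iejop
Reading characters right to left:
  Position 4: 'p'
  Position 3: 'o'
  Position 2: 'j'
  Position 1: 'e'
  Position 0: 'i'
Reversed: pojei

pojei


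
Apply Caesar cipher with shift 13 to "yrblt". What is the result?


Caesar cipher: shift "yrblt" by 13
  'y' (pos 24) + 13 = pos 11 = 'l'
  'r' (pos 17) + 13 = pos 4 = 'e'
  'b' (pos 1) + 13 = pos 14 = 'o'
  'l' (pos 11) + 13 = pos 24 = 'y'
  't' (pos 19) + 13 = pos 6 = 'g'
Result: leoyg

leoyg


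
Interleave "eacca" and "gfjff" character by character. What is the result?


Interleaving "eacca" and "gfjff":
  Position 0: 'e' from first, 'g' from second => "eg"
  Position 1: 'a' from first, 'f' from second => "af"
  Position 2: 'c' from first, 'j' from second => "cj"
  Position 3: 'c' from first, 'f' from second => "cf"
  Position 4: 'a' from first, 'f' from second => "af"
Result: egafcjcfaf

egafcjcfaf


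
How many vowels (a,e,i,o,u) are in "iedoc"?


Input: iedoc
Checking each character:
  'i' at position 0: vowel (running total: 1)
  'e' at position 1: vowel (running total: 2)
  'd' at position 2: consonant
  'o' at position 3: vowel (running total: 3)
  'c' at position 4: consonant
Total vowels: 3

3


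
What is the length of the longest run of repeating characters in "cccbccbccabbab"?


Input: "cccbccbccabbab"
Scanning for longest run:
  Position 1 ('c'): continues run of 'c', length=2
  Position 2 ('c'): continues run of 'c', length=3
  Position 3 ('b'): new char, reset run to 1
  Position 4 ('c'): new char, reset run to 1
  Position 5 ('c'): continues run of 'c', length=2
  Position 6 ('b'): new char, reset run to 1
  Position 7 ('c'): new char, reset run to 1
  Position 8 ('c'): continues run of 'c', length=2
  Position 9 ('a'): new char, reset run to 1
  Position 10 ('b'): new char, reset run to 1
  Position 11 ('b'): continues run of 'b', length=2
  Position 12 ('a'): new char, reset run to 1
  Position 13 ('b'): new char, reset run to 1
Longest run: 'c' with length 3

3


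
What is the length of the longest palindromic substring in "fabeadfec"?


Input: "fabeadfec"
Checking substrings for palindromes:
  No multi-char palindromic substrings found
Longest palindromic substring: "f" with length 1

1


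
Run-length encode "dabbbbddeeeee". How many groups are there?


Input: dabbbbddeeeee
Scanning for consecutive runs:
  Group 1: 'd' x 1 (positions 0-0)
  Group 2: 'a' x 1 (positions 1-1)
  Group 3: 'b' x 4 (positions 2-5)
  Group 4: 'd' x 2 (positions 6-7)
  Group 5: 'e' x 5 (positions 8-12)
Total groups: 5

5


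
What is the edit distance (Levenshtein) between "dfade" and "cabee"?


Computing edit distance: "dfade" -> "cabee"
DP table:
           c    a    b    e    e
      0    1    2    3    4    5
  d   1    1    2    3    4    5
  f   2    2    2    3    4    5
  a   3    3    2    3    4    5
  d   4    4    3    3    4    5
  e   5    5    4    4    3    4
Edit distance = dp[5][5] = 4

4


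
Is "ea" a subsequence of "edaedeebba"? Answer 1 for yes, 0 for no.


Check if "ea" is a subsequence of "edaedeebba"
Greedy scan:
  Position 0 ('e'): matches sub[0] = 'e'
  Position 1 ('d'): no match needed
  Position 2 ('a'): matches sub[1] = 'a'
  Position 3 ('e'): no match needed
  Position 4 ('d'): no match needed
  Position 5 ('e'): no match needed
  Position 6 ('e'): no match needed
  Position 7 ('b'): no match needed
  Position 8 ('b'): no match needed
  Position 9 ('a'): no match needed
All 2 characters matched => is a subsequence

1


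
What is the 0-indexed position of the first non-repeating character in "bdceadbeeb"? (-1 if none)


Input: bdceadbeeb
Character frequencies:
  'a': 1
  'b': 3
  'c': 1
  'd': 2
  'e': 3
Scanning left to right for freq == 1:
  Position 0 ('b'): freq=3, skip
  Position 1 ('d'): freq=2, skip
  Position 2 ('c'): unique! => answer = 2

2


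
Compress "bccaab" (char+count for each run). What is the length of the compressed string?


Input: bccaab
Runs:
  'b' x 1 => "b1"
  'c' x 2 => "c2"
  'a' x 2 => "a2"
  'b' x 1 => "b1"
Compressed: "b1c2a2b1"
Compressed length: 8

8


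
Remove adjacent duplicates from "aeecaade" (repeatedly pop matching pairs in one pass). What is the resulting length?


Input: aeecaade
Stack-based adjacent duplicate removal:
  Read 'a': push. Stack: a
  Read 'e': push. Stack: ae
  Read 'e': matches stack top 'e' => pop. Stack: a
  Read 'c': push. Stack: ac
  Read 'a': push. Stack: aca
  Read 'a': matches stack top 'a' => pop. Stack: ac
  Read 'd': push. Stack: acd
  Read 'e': push. Stack: acde
Final stack: "acde" (length 4)

4


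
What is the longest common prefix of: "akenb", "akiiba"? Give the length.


Words: akenb, akiiba
  Position 0: all 'a' => match
  Position 1: all 'k' => match
  Position 2: ('e', 'i') => mismatch, stop
LCP = "ak" (length 2)

2


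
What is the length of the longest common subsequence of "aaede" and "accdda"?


LCS of "aaede" and "accdda"
DP table:
           a    c    c    d    d    a
      0    0    0    0    0    0    0
  a   0    1    1    1    1    1    1
  a   0    1    1    1    1    1    2
  e   0    1    1    1    1    1    2
  d   0    1    1    1    2    2    2
  e   0    1    1    1    2    2    2
LCS length = dp[5][6] = 2

2


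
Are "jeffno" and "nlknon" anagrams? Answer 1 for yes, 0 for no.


Strings: "jeffno", "nlknon"
Sorted first:  effjno
Sorted second: klnnno
Differ at position 0: 'e' vs 'k' => not anagrams

0


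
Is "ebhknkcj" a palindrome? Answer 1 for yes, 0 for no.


Input: ebhknkcj
Reversed: jcknkhbe
  Compare pos 0 ('e') with pos 7 ('j'): MISMATCH
  Compare pos 1 ('b') with pos 6 ('c'): MISMATCH
  Compare pos 2 ('h') with pos 5 ('k'): MISMATCH
  Compare pos 3 ('k') with pos 4 ('n'): MISMATCH
Result: not a palindrome

0


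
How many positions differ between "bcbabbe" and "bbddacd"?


Comparing "bcbabbe" and "bbddacd" position by position:
  Position 0: 'b' vs 'b' => same
  Position 1: 'c' vs 'b' => DIFFER
  Position 2: 'b' vs 'd' => DIFFER
  Position 3: 'a' vs 'd' => DIFFER
  Position 4: 'b' vs 'a' => DIFFER
  Position 5: 'b' vs 'c' => DIFFER
  Position 6: 'e' vs 'd' => DIFFER
Positions that differ: 6

6


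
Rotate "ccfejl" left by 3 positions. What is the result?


Input: "ccfejl", rotate left by 3
First 3 characters: "ccf"
Remaining characters: "ejl"
Concatenate remaining + first: "ejl" + "ccf" = "ejlccf"

ejlccf


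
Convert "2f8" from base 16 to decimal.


Input: "2f8" in base 16
Positional expansion:
  Digit '2' (value 2) x 16^2 = 512
  Digit 'f' (value 15) x 16^1 = 240
  Digit '8' (value 8) x 16^0 = 8
Sum = 760

760


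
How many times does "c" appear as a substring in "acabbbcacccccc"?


Searching for "c" in "acabbbcacccccc"
Scanning each position:
  Position 0: "a" => no
  Position 1: "c" => MATCH
  Position 2: "a" => no
  Position 3: "b" => no
  Position 4: "b" => no
  Position 5: "b" => no
  Position 6: "c" => MATCH
  Position 7: "a" => no
  Position 8: "c" => MATCH
  Position 9: "c" => MATCH
  Position 10: "c" => MATCH
  Position 11: "c" => MATCH
  Position 12: "c" => MATCH
  Position 13: "c" => MATCH
Total occurrences: 8

8


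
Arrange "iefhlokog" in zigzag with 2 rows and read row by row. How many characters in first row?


Zigzag "iefhlokog" into 2 rows:
Placing characters:
  'i' => row 0
  'e' => row 1
  'f' => row 0
  'h' => row 1
  'l' => row 0
  'o' => row 1
  'k' => row 0
  'o' => row 1
  'g' => row 0
Rows:
  Row 0: "iflkg"
  Row 1: "ehoo"
First row length: 5

5


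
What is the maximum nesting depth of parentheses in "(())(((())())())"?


Input: "(())(((())())())"
Tracking depth:
  Position 0 '(': depth becomes 1
  Position 1 '(': depth becomes 2
  Position 2 ')': depth becomes 1
  Position 3 ')': depth becomes 0
  Position 4 '(': depth becomes 1
  Position 5 '(': depth becomes 2
  Position 6 '(': depth becomes 3
  Position 7 '(': depth becomes 4
  Position 8 ')': depth becomes 3
  Position 9 ')': depth becomes 2
  Position 10 '(': depth becomes 3
  Position 11 ')': depth becomes 2
  Position 12 ')': depth becomes 1
  Position 13 '(': depth becomes 2
  Position 14 ')': depth becomes 1
  Position 15 ')': depth becomes 0
Maximum depth reached: 4

4


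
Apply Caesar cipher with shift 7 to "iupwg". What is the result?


Caesar cipher: shift "iupwg" by 7
  'i' (pos 8) + 7 = pos 15 = 'p'
  'u' (pos 20) + 7 = pos 1 = 'b'
  'p' (pos 15) + 7 = pos 22 = 'w'
  'w' (pos 22) + 7 = pos 3 = 'd'
  'g' (pos 6) + 7 = pos 13 = 'n'
Result: pbwdn

pbwdn


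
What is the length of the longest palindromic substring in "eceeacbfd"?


Input: "eceeacbfd"
Checking substrings for palindromes:
  [0:3] "ece" (len 3) => palindrome
  [2:4] "ee" (len 2) => palindrome
Longest palindromic substring: "ece" with length 3

3


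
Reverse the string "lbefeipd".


Input: lbefeipd
Reading characters right to left:
  Position 7: 'd'
  Position 6: 'p'
  Position 5: 'i'
  Position 4: 'e'
  Position 3: 'f'
  Position 2: 'e'
  Position 1: 'b'
  Position 0: 'l'
Reversed: dpiefebl

dpiefebl


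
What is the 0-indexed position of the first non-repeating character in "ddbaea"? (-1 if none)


Input: ddbaea
Character frequencies:
  'a': 2
  'b': 1
  'd': 2
  'e': 1
Scanning left to right for freq == 1:
  Position 0 ('d'): freq=2, skip
  Position 1 ('d'): freq=2, skip
  Position 2 ('b'): unique! => answer = 2

2


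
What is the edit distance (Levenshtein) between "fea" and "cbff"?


Computing edit distance: "fea" -> "cbff"
DP table:
           c    b    f    f
      0    1    2    3    4
  f   1    1    2    2    3
  e   2    2    2    3    3
  a   3    3    3    3    4
Edit distance = dp[3][4] = 4

4


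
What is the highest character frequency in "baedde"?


Input: baedde
Character counts:
  'a': 1
  'b': 1
  'd': 2
  'e': 2
Maximum frequency: 2

2


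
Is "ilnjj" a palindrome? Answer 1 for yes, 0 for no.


Input: ilnjj
Reversed: jjnli
  Compare pos 0 ('i') with pos 4 ('j'): MISMATCH
  Compare pos 1 ('l') with pos 3 ('j'): MISMATCH
Result: not a palindrome

0


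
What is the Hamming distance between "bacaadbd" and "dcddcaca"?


Comparing "bacaadbd" and "dcddcaca" position by position:
  Position 0: 'b' vs 'd' => differ
  Position 1: 'a' vs 'c' => differ
  Position 2: 'c' vs 'd' => differ
  Position 3: 'a' vs 'd' => differ
  Position 4: 'a' vs 'c' => differ
  Position 5: 'd' vs 'a' => differ
  Position 6: 'b' vs 'c' => differ
  Position 7: 'd' vs 'a' => differ
Total differences (Hamming distance): 8

8


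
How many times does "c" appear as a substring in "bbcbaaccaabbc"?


Searching for "c" in "bbcbaaccaabbc"
Scanning each position:
  Position 0: "b" => no
  Position 1: "b" => no
  Position 2: "c" => MATCH
  Position 3: "b" => no
  Position 4: "a" => no
  Position 5: "a" => no
  Position 6: "c" => MATCH
  Position 7: "c" => MATCH
  Position 8: "a" => no
  Position 9: "a" => no
  Position 10: "b" => no
  Position 11: "b" => no
  Position 12: "c" => MATCH
Total occurrences: 4

4


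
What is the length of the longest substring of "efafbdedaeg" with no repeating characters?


Input: "efafbdedaeg"
Sliding window (track last position of each char):
  Position 0 ('e'): window [0,0] length 1 -- new best
  Position 1 ('f'): window [0,1] length 2 -- new best
  Position 2 ('a'): window [0,2] length 3 -- new best
  Position 3 ('f'): repeat (last at 1), move window start to 2
  Position 3 ('f'): window [2,3] length 2
  Position 4 ('b'): window [2,4] length 3
  Position 5 ('d'): window [2,5] length 4 -- new best
  Position 6 ('e'): window [2,6] length 5 -- new best
  Position 7 ('d'): repeat (last at 5), move window start to 6
  Position 7 ('d'): window [6,7] length 2
  Position 8 ('a'): window [6,8] length 3
  Position 9 ('e'): repeat (last at 6), move window start to 7
  Position 9 ('e'): window [7,9] length 3
  Position 10 ('g'): window [7,10] length 4
Longest substring with no repeats: "afbde" with length 5

5


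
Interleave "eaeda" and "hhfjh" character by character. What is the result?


Interleaving "eaeda" and "hhfjh":
  Position 0: 'e' from first, 'h' from second => "eh"
  Position 1: 'a' from first, 'h' from second => "ah"
  Position 2: 'e' from first, 'f' from second => "ef"
  Position 3: 'd' from first, 'j' from second => "dj"
  Position 4: 'a' from first, 'h' from second => "ah"
Result: ehahefdjah

ehahefdjah


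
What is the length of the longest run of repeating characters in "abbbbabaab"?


Input: "abbbbabaab"
Scanning for longest run:
  Position 1 ('b'): new char, reset run to 1
  Position 2 ('b'): continues run of 'b', length=2
  Position 3 ('b'): continues run of 'b', length=3
  Position 4 ('b'): continues run of 'b', length=4
  Position 5 ('a'): new char, reset run to 1
  Position 6 ('b'): new char, reset run to 1
  Position 7 ('a'): new char, reset run to 1
  Position 8 ('a'): continues run of 'a', length=2
  Position 9 ('b'): new char, reset run to 1
Longest run: 'b' with length 4

4


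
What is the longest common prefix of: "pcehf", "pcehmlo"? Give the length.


Words: pcehf, pcehmlo
  Position 0: all 'p' => match
  Position 1: all 'c' => match
  Position 2: all 'e' => match
  Position 3: all 'h' => match
  Position 4: ('f', 'm') => mismatch, stop
LCP = "pceh" (length 4)

4


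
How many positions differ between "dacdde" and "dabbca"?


Comparing "dacdde" and "dabbca" position by position:
  Position 0: 'd' vs 'd' => same
  Position 1: 'a' vs 'a' => same
  Position 2: 'c' vs 'b' => DIFFER
  Position 3: 'd' vs 'b' => DIFFER
  Position 4: 'd' vs 'c' => DIFFER
  Position 5: 'e' vs 'a' => DIFFER
Positions that differ: 4

4


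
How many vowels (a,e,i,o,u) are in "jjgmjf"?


Input: jjgmjf
Checking each character:
  'j' at position 0: consonant
  'j' at position 1: consonant
  'g' at position 2: consonant
  'm' at position 3: consonant
  'j' at position 4: consonant
  'f' at position 5: consonant
Total vowels: 0

0


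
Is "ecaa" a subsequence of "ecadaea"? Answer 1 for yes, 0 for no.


Check if "ecaa" is a subsequence of "ecadaea"
Greedy scan:
  Position 0 ('e'): matches sub[0] = 'e'
  Position 1 ('c'): matches sub[1] = 'c'
  Position 2 ('a'): matches sub[2] = 'a'
  Position 3 ('d'): no match needed
  Position 4 ('a'): matches sub[3] = 'a'
  Position 5 ('e'): no match needed
  Position 6 ('a'): no match needed
All 4 characters matched => is a subsequence

1


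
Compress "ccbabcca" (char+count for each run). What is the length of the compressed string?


Input: ccbabcca
Runs:
  'c' x 2 => "c2"
  'b' x 1 => "b1"
  'a' x 1 => "a1"
  'b' x 1 => "b1"
  'c' x 2 => "c2"
  'a' x 1 => "a1"
Compressed: "c2b1a1b1c2a1"
Compressed length: 12

12


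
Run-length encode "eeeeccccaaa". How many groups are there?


Input: eeeeccccaaa
Scanning for consecutive runs:
  Group 1: 'e' x 4 (positions 0-3)
  Group 2: 'c' x 4 (positions 4-7)
  Group 3: 'a' x 3 (positions 8-10)
Total groups: 3

3


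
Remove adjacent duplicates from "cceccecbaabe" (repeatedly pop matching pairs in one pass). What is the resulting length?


Input: cceccecbaabe
Stack-based adjacent duplicate removal:
  Read 'c': push. Stack: c
  Read 'c': matches stack top 'c' => pop. Stack: (empty)
  Read 'e': push. Stack: e
  Read 'c': push. Stack: ec
  Read 'c': matches stack top 'c' => pop. Stack: e
  Read 'e': matches stack top 'e' => pop. Stack: (empty)
  Read 'c': push. Stack: c
  Read 'b': push. Stack: cb
  Read 'a': push. Stack: cba
  Read 'a': matches stack top 'a' => pop. Stack: cb
  Read 'b': matches stack top 'b' => pop. Stack: c
  Read 'e': push. Stack: ce
Final stack: "ce" (length 2)

2


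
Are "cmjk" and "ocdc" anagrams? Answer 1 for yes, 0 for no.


Strings: "cmjk", "ocdc"
Sorted first:  cjkm
Sorted second: ccdo
Differ at position 1: 'j' vs 'c' => not anagrams

0


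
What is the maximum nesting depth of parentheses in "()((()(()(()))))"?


Input: "()((()(()(()))))"
Tracking depth:
  Position 0 '(': depth becomes 1
  Position 1 ')': depth becomes 0
  Position 2 '(': depth becomes 1
  Position 3 '(': depth becomes 2
  Position 4 '(': depth becomes 3
  Position 5 ')': depth becomes 2
  Position 6 '(': depth becomes 3
  Position 7 '(': depth becomes 4
  Position 8 ')': depth becomes 3
  Position 9 '(': depth becomes 4
  Position 10 '(': depth becomes 5
  Position 11 ')': depth becomes 4
  Position 12 ')': depth becomes 3
  Position 13 ')': depth becomes 2
  Position 14 ')': depth becomes 1
  Position 15 ')': depth becomes 0
Maximum depth reached: 5

5


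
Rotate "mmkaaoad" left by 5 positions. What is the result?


Input: "mmkaaoad", rotate left by 5
First 5 characters: "mmkaa"
Remaining characters: "oad"
Concatenate remaining + first: "oad" + "mmkaa" = "oadmmkaa"

oadmmkaa


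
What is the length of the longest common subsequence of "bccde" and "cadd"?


LCS of "bccde" and "cadd"
DP table:
           c    a    d    d
      0    0    0    0    0
  b   0    0    0    0    0
  c   0    1    1    1    1
  c   0    1    1    1    1
  d   0    1    1    2    2
  e   0    1    1    2    2
LCS length = dp[5][4] = 2

2


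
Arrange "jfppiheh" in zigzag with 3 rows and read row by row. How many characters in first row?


Zigzag "jfppiheh" into 3 rows:
Placing characters:
  'j' => row 0
  'f' => row 1
  'p' => row 2
  'p' => row 1
  'i' => row 0
  'h' => row 1
  'e' => row 2
  'h' => row 1
Rows:
  Row 0: "ji"
  Row 1: "fphh"
  Row 2: "pe"
First row length: 2

2


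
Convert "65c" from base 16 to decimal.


Input: "65c" in base 16
Positional expansion:
  Digit '6' (value 6) x 16^2 = 1536
  Digit '5' (value 5) x 16^1 = 80
  Digit 'c' (value 12) x 16^0 = 12
Sum = 1628

1628


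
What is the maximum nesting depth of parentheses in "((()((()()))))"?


Input: "((()((()()))))"
Tracking depth:
  Position 0 '(': depth becomes 1
  Position 1 '(': depth becomes 2
  Position 2 '(': depth becomes 3
  Position 3 ')': depth becomes 2
  Position 4 '(': depth becomes 3
  Position 5 '(': depth becomes 4
  Position 6 '(': depth becomes 5
  Position 7 ')': depth becomes 4
  Position 8 '(': depth becomes 5
  Position 9 ')': depth becomes 4
  Position 10 ')': depth becomes 3
  Position 11 ')': depth becomes 2
  Position 12 ')': depth becomes 1
  Position 13 ')': depth becomes 0
Maximum depth reached: 5

5
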